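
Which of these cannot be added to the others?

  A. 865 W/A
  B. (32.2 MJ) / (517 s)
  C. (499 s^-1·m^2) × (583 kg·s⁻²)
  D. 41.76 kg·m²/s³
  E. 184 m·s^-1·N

A.

Reduce each to base SI dimensions:
  A. W·A⁻¹ = J·s⁻¹·A⁻¹ = kg·m²·s⁻³·A⁻¹
  B. [kg·m²·s⁻²] / [s] = kg·m²·s⁻³
  C. [m²·s⁻¹] · [kg·s⁻²] = kg·m²·s⁻³
  D. kg·m²·s⁻³
  E. N·m·s⁻¹ = kg·m·s⁻²·m·s⁻¹ = kg·m²·s⁻³
All reduce to kg·m²·s⁻³ except A., which is kg·m²·s⁻³·A⁻¹.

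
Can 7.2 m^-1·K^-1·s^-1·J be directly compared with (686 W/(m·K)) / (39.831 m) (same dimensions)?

No

Reduce each to base SI dimensions:
  7.2 m^-1·K^-1·s^-1·J:  J·s⁻¹·m⁻¹·K⁻¹ = N·m·s⁻¹·m⁻¹·K⁻¹ = kg·m·s⁻³·K⁻¹
  (686 W/(m·K)) / (39.831 m):  [kg·m·s⁻³·K⁻¹] / [m] = kg·s⁻³·K⁻¹
kg·m·s⁻³·K⁻¹ ≠ kg·s⁻³·K⁻¹, so they cannot be added.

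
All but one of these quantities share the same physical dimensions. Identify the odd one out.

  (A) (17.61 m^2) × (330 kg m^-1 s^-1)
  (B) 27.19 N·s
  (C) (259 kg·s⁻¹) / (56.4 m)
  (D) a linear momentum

(C)

In SI base units:
  (A) [m²] · [kg·m⁻¹·s⁻¹] = kg·m·s⁻¹
  (B) N·s = kg·m·s⁻²·s = kg·m·s⁻¹
  (C) [kg·s⁻¹] / [m] = kg·m⁻¹·s⁻¹
  (D) [linear momentum] = kg·m·s⁻¹
All reduce to kg·m·s⁻¹ except (C), which is kg·m⁻¹·s⁻¹.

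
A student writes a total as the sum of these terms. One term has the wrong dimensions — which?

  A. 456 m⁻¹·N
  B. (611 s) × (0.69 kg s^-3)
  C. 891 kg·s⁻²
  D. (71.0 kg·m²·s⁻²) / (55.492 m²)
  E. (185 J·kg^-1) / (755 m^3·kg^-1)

Expand each in SI base units:
  A. N·m⁻¹ = kg·m·s⁻²·m⁻¹ = kg·s⁻²
  B. [s] · [kg·s⁻³] = kg·s⁻²
  C. kg·s⁻²
  D. [kg·m²·s⁻²] / [m²] = kg·s⁻²
  E. [m²·s⁻²] / [kg⁻¹·m³] = kg·m⁻¹·s⁻²
All reduce to kg·s⁻² except E., which is kg·m⁻¹·s⁻².

E.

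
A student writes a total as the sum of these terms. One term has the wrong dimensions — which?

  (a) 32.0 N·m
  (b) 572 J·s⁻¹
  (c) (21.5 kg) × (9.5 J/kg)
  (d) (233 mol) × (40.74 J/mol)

(b)

Dimensions:
  (a) N·m = kg·m·s⁻²·m = kg·m²·s⁻²
  (b) J·s⁻¹ = N·m·s⁻¹ = kg·m²·s⁻³
  (c) [kg] · [m²·s⁻²] = kg·m²·s⁻²
  (d) [mol] · [kg·m²·s⁻²·mol⁻¹] = kg·m²·s⁻²
All reduce to kg·m²·s⁻² except (b), which is kg·m²·s⁻³.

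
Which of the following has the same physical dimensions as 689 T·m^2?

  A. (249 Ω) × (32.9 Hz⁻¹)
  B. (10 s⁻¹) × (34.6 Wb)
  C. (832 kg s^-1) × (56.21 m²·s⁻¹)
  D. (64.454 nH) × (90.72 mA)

D.

Reference: T·m² = Wb·m⁻²·m² = kg·m²·s⁻²·A⁻¹.
Each option:
  A. [kg·m²·s⁻³·A⁻²] · [s] = kg·m²·s⁻²·A⁻²
  B. [s⁻¹] · [kg·m²·s⁻²·A⁻¹] = kg·m²·s⁻³·A⁻¹
  C. [kg·s⁻¹] · [m²·s⁻¹] = kg·m²·s⁻²
  D. [kg·m²·s⁻²·A⁻²] · [A] = kg·m²·s⁻²·A⁻¹  ← same
Only D. matches kg·m²·s⁻²·A⁻¹.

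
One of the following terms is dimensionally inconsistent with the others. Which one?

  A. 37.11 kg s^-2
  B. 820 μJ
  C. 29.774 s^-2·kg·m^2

Work out the base dimensions of each:
  A. kg·s⁻²
  B. J = N·m = kg·m²·s⁻²
  C. kg·m²·s⁻²
All reduce to kg·m²·s⁻² except A., which is kg·s⁻².

A.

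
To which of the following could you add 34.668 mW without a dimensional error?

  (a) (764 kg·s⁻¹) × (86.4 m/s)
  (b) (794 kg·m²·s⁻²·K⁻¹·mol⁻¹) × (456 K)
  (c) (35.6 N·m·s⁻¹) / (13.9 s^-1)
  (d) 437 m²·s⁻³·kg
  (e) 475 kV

(d)

Reference: W = J·s⁻¹ = kg·m²·s⁻³.
Each option:
  (a) [kg·s⁻¹] · [m·s⁻¹] = kg·m·s⁻²
  (b) [kg·m²·s⁻²·K⁻¹·mol⁻¹] · [K] = kg·m²·s⁻²·mol⁻¹
  (c) [kg·m²·s⁻³] / [s⁻¹] = kg·m²·s⁻²
  (d) kg·m²·s⁻³  ← same
  (e) V = J·C⁻¹ = kg·m²·s⁻³·A⁻¹
Only (d) matches kg·m²·s⁻³.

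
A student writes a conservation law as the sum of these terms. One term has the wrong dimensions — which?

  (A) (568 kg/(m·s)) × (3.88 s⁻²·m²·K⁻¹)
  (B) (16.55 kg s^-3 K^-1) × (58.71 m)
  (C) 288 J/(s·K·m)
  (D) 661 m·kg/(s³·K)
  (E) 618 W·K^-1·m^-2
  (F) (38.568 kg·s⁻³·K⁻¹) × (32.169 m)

(E)

Dimensions:
  (A) [kg·m⁻¹·s⁻¹] · [m²·s⁻²·K⁻¹] = kg·m·s⁻³·K⁻¹
  (B) [kg·s⁻³·K⁻¹] · [m] = kg·m·s⁻³·K⁻¹
  (C) J·s⁻¹·m⁻¹·K⁻¹ = N·m·s⁻¹·m⁻¹·K⁻¹ = kg·m·s⁻³·K⁻¹
  (D) kg·m·s⁻³·K⁻¹
  (E) W·m⁻²·K⁻¹ = J·s⁻¹·m⁻²·K⁻¹ = kg·s⁻³·K⁻¹
  (F) [kg·s⁻³·K⁻¹] · [m] = kg·m·s⁻³·K⁻¹
All reduce to kg·m·s⁻³·K⁻¹ except (E), which is kg·s⁻³·K⁻¹.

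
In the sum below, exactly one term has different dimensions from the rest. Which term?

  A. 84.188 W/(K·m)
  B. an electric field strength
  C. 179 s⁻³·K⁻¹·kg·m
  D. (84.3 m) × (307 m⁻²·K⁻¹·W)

Reduce each to base SI dimensions:
  A. W·m⁻¹·K⁻¹ = J·s⁻¹·m⁻¹·K⁻¹ = kg·m·s⁻³·K⁻¹
  B. [electric field strength] = kg·m·s⁻³·A⁻¹
  C. kg·m·s⁻³·K⁻¹
  D. [m] · [kg·s⁻³·K⁻¹] = kg·m·s⁻³·K⁻¹
All reduce to kg·m·s⁻³·K⁻¹ except B., which is kg·m·s⁻³·A⁻¹.

B.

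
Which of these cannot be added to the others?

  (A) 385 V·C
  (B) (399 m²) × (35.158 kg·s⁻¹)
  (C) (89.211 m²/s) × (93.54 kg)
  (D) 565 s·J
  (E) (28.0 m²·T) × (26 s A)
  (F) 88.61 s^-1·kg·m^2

(A)

Dimensions:
  (A) C·V = s·A·J·C⁻¹ = kg·m²·s⁻²
  (B) [m²] · [kg·s⁻¹] = kg·m²·s⁻¹
  (C) [m²·s⁻¹] · [kg] = kg·m²·s⁻¹
  (D) J·s = N·m·s = kg·m²·s⁻¹
  (E) [kg·m²·s⁻²·A⁻¹] · [s·A] = kg·m²·s⁻¹
  (F) kg·m²·s⁻¹
All reduce to kg·m²·s⁻¹ except (A), which is kg·m²·s⁻².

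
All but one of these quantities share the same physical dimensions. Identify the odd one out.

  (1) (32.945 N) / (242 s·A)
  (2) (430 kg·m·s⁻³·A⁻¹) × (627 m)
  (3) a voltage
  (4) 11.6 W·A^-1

(1)

Work out the base dimensions of each:
  (1) [kg·m·s⁻²] / [s·A] = kg·m·s⁻³·A⁻¹
  (2) [kg·m·s⁻³·A⁻¹] · [m] = kg·m²·s⁻³·A⁻¹
  (3) [voltage] = kg·m²·s⁻³·A⁻¹
  (4) W·A⁻¹ = J·s⁻¹·A⁻¹ = kg·m²·s⁻³·A⁻¹
All reduce to kg·m²·s⁻³·A⁻¹ except (1), which is kg·m·s⁻³·A⁻¹.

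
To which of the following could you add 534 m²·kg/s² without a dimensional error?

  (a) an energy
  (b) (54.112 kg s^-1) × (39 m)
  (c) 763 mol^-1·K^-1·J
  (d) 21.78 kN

(a)

Reference: kg·m²·s⁻².
Each option:
  (a) [energy] = kg·m²·s⁻²  ← same
  (b) [kg·s⁻¹] · [m] = kg·m·s⁻¹
  (c) J·mol⁻¹·K⁻¹ = N·m·mol⁻¹·K⁻¹ = kg·m²·s⁻²·K⁻¹·mol⁻¹
  (d) N = kg·m·s⁻²
Only (a) matches kg·m²·s⁻².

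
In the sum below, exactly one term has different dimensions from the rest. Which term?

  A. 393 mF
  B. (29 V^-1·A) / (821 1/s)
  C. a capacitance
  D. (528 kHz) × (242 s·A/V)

Work out the base dimensions of each:
  A. F = C·V⁻¹ = kg⁻¹·m⁻²·s⁴·A²
  B. [kg⁻¹·m⁻²·s³·A²] / [s⁻¹] = kg⁻¹·m⁻²·s⁴·A²
  C. [capacitance] = kg⁻¹·m⁻²·s⁴·A²
  D. [s⁻¹] · [kg⁻¹·m⁻²·s⁴·A²] = kg⁻¹·m⁻²·s³·A²
All reduce to kg⁻¹·m⁻²·s⁴·A² except D., which is kg⁻¹·m⁻²·s³·A².

D.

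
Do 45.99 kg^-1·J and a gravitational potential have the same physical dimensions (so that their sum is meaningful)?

Yes

Expand each in SI base units:
  45.99 kg^-1·J:  J·kg⁻¹ = N·m·kg⁻¹ = m²·s⁻²
  a gravitational potential:  [gravitational potential] = m²·s⁻²
Both are m²·s⁻², so they have the same dimensions and can be added.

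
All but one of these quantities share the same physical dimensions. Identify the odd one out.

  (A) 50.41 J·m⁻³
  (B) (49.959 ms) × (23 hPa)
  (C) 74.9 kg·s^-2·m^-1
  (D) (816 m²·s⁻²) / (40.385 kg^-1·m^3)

In SI base units:
  (A) J·m⁻³ = N·m·m⁻³ = kg·m⁻¹·s⁻²
  (B) [s] · [kg·m⁻¹·s⁻²] = kg·m⁻¹·s⁻¹
  (C) kg·m⁻¹·s⁻²
  (D) [m²·s⁻²] / [kg⁻¹·m³] = kg·m⁻¹·s⁻²
All reduce to kg·m⁻¹·s⁻² except (B), which is kg·m⁻¹·s⁻¹.

(B)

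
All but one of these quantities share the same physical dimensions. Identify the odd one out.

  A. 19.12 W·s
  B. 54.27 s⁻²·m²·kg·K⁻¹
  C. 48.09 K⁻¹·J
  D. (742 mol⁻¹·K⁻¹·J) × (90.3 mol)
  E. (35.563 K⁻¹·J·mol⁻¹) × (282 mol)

A.

In SI base units:
  A. W·s = J·s⁻¹·s = kg·m²·s⁻²
  B. kg·m²·s⁻²·K⁻¹
  C. J·K⁻¹ = N·m·K⁻¹ = kg·m²·s⁻²·K⁻¹
  D. [kg·m²·s⁻²·K⁻¹·mol⁻¹] · [mol] = kg·m²·s⁻²·K⁻¹
  E. [kg·m²·s⁻²·K⁻¹·mol⁻¹] · [mol] = kg·m²·s⁻²·K⁻¹
All reduce to kg·m²·s⁻²·K⁻¹ except A., which is kg·m²·s⁻².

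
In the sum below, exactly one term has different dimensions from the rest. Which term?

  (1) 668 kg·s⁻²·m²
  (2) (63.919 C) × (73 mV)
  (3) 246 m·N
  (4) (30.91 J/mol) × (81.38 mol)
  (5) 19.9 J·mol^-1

Expand each in SI base units:
  (1) kg·m²·s⁻²
  (2) [s·A] · [kg·m²·s⁻³·A⁻¹] = kg·m²·s⁻²
  (3) N·m = kg·m·s⁻²·m = kg·m²·s⁻²
  (4) [kg·m²·s⁻²·mol⁻¹] · [mol] = kg·m²·s⁻²
  (5) J·mol⁻¹ = N·m·mol⁻¹ = kg·m²·s⁻²·mol⁻¹
All reduce to kg·m²·s⁻² except (5), which is kg·m²·s⁻²·mol⁻¹.

(5)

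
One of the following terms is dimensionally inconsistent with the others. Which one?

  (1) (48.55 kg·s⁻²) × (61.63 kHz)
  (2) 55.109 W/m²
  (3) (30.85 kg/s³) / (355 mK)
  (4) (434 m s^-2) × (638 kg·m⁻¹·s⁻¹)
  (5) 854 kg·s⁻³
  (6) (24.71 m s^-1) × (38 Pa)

Expand each in SI base units:
  (1) [kg·s⁻²] · [s⁻¹] = kg·s⁻³
  (2) W·m⁻² = J·s⁻¹·m⁻² = kg·s⁻³
  (3) [kg·s⁻³] / [K] = kg·s⁻³·K⁻¹
  (4) [m·s⁻²] · [kg·m⁻¹·s⁻¹] = kg·s⁻³
  (5) kg·s⁻³
  (6) [m·s⁻¹] · [kg·m⁻¹·s⁻²] = kg·s⁻³
All reduce to kg·s⁻³ except (3), which is kg·s⁻³·K⁻¹.

(3)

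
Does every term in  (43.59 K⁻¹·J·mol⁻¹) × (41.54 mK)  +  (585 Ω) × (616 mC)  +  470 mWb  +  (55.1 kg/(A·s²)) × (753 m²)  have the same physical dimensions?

No

Expand each in SI base units:
  (43.59 K⁻¹·J·mol⁻¹) × (41.54 mK):  [kg·m²·s⁻²·K⁻¹·mol⁻¹] · [K] = kg·m²·s⁻²·mol⁻¹
  (585 Ω) × (616 mC):  [kg·m²·s⁻³·A⁻²] · [s·A] = kg·m²·s⁻²·A⁻¹
  470 mWb:  Wb = V·s = kg·m²·s⁻²·A⁻¹
  (55.1 kg/(A·s²)) × (753 m²):  [kg·s⁻²·A⁻¹] · [m²] = kg·m²·s⁻²·A⁻¹
The terms do not share a single dimension (kg·m²·s⁻²·A⁻¹ vs kg·m²·s⁻²·mol⁻¹).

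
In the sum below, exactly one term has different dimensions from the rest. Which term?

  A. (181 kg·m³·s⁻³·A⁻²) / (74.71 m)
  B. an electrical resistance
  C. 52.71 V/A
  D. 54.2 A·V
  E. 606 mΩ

Expand each in SI base units:
  A. [kg·m³·s⁻³·A⁻²] / [m] = kg·m²·s⁻³·A⁻²
  B. [electrical resistance] = kg·m²·s⁻³·A⁻²
  C. V·A⁻¹ = J·C⁻¹·A⁻¹ = kg·m²·s⁻³·A⁻²
  D. V·A = J·C⁻¹·A = kg·m²·s⁻³
  E. Ω = V·A⁻¹ = kg·m²·s⁻³·A⁻²
All reduce to kg·m²·s⁻³·A⁻² except D., which is kg·m²·s⁻³.

D.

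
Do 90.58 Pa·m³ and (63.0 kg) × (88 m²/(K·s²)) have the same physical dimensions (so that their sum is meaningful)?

Reduce each to base SI dimensions:
  90.58 Pa·m³:  Pa·m³ = N·m⁻²·m³ = kg·m²·s⁻²
  (63.0 kg) × (88 m²/(K·s²)):  [kg] · [m²·s⁻²·K⁻¹] = kg·m²·s⁻²·K⁻¹
kg·m²·s⁻² ≠ kg·m²·s⁻²·K⁻¹, so they cannot be added.

No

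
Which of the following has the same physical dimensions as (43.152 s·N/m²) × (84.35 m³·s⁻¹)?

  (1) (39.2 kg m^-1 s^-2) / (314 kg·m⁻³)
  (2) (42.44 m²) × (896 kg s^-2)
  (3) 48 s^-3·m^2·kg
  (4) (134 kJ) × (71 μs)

(2)

Reference: [kg·m⁻¹·s⁻¹] · [m³·s⁻¹] = kg·m²·s⁻².
Each option:
  (1) [kg·m⁻¹·s⁻²] / [kg·m⁻³] = m²·s⁻²
  (2) [m²] · [kg·s⁻²] = kg·m²·s⁻²  ← same
  (3) kg·m²·s⁻³
  (4) [kg·m²·s⁻²] · [s] = kg·m²·s⁻¹
Only (2) matches kg·m²·s⁻².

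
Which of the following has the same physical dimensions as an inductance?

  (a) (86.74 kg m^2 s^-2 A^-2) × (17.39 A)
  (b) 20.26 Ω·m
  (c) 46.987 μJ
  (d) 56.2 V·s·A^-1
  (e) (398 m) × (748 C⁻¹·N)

Reference: [inductance] = kg·m²·s⁻²·A⁻².
Each option:
  (a) [kg·m²·s⁻²·A⁻²] · [A] = kg·m²·s⁻²·A⁻¹
  (b) Ω·m = V·A⁻¹·m = kg·m³·s⁻³·A⁻²
  (c) J = N·m = kg·m²·s⁻²
  (d) V·s·A⁻¹ = J·C⁻¹·s·A⁻¹ = kg·m²·s⁻²·A⁻²  ← same
  (e) [m] · [kg·m·s⁻³·A⁻¹] = kg·m²·s⁻³·A⁻¹
Only (d) matches kg·m²·s⁻²·A⁻².

(d)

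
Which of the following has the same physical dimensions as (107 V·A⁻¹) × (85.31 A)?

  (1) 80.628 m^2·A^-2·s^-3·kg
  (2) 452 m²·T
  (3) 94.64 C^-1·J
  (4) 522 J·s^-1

Reference: [kg·m²·s⁻³·A⁻²] · [A] = kg·m²·s⁻³·A⁻¹.
Each option:
  (1) kg·m²·s⁻³·A⁻²
  (2) T·m² = Wb·m⁻²·m² = kg·m²·s⁻²·A⁻¹
  (3) J·C⁻¹ = N·m·(s·A)⁻¹ = kg·m²·s⁻³·A⁻¹  ← same
  (4) J·s⁻¹ = N·m·s⁻¹ = kg·m²·s⁻³
Only (3) matches kg·m²·s⁻³·A⁻¹.

(3)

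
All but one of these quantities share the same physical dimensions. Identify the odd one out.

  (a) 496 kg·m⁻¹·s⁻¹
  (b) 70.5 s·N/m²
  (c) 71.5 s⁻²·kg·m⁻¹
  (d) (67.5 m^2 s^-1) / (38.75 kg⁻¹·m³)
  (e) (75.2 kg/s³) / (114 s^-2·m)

(c)

Expand each in SI base units:
  (a) kg·m⁻¹·s⁻¹
  (b) N·s·m⁻² = kg·m·s⁻²·s·m⁻² = kg·m⁻¹·s⁻¹
  (c) kg·m⁻¹·s⁻²
  (d) [m²·s⁻¹] / [kg⁻¹·m³] = kg·m⁻¹·s⁻¹
  (e) [kg·s⁻³] / [m·s⁻²] = kg·m⁻¹·s⁻¹
All reduce to kg·m⁻¹·s⁻¹ except (c), which is kg·m⁻¹·s⁻².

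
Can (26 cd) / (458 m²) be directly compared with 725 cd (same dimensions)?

No

Work out the base dimensions of each:
  (26 cd) / (458 m²):  [cd] / [m²] = m⁻²·cd
  725 cd:  cd
m⁻²·cd ≠ cd, so they cannot be added.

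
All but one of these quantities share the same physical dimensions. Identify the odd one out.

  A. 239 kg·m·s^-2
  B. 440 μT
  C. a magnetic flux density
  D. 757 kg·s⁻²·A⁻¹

Reduce each to base SI dimensions:
  A. kg·m·s⁻²
  B. T = Wb·m⁻² = kg·s⁻²·A⁻¹
  C. [magnetic flux density] = kg·s⁻²·A⁻¹
  D. kg·s⁻²·A⁻¹
All reduce to kg·s⁻²·A⁻¹ except A., which is kg·m·s⁻².

A.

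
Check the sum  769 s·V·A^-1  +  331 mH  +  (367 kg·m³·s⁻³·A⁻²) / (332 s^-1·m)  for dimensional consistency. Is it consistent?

Dimensions:
  769 s·V·A^-1:  V·s·A⁻¹ = J·C⁻¹·s·A⁻¹ = kg·m²·s⁻²·A⁻²
  331 mH:  H = V·s·A⁻¹ = kg·m²·s⁻²·A⁻²
  (367 kg·m³·s⁻³·A⁻²) / (332 s^-1·m):  [kg·m³·s⁻³·A⁻²] / [m·s⁻¹] = kg·m²·s⁻²·A⁻²
Every term reduces to kg·m²·s⁻²·A⁻².

Yes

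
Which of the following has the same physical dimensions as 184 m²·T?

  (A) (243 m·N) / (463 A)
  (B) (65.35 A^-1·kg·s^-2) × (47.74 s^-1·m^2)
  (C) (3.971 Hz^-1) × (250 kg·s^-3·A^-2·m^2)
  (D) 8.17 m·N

Reference: T·m² = Wb·m⁻²·m² = kg·m²·s⁻²·A⁻¹.
Each option:
  (A) [kg·m²·s⁻²] / [A] = kg·m²·s⁻²·A⁻¹  ← same
  (B) [kg·s⁻²·A⁻¹] · [m²·s⁻¹] = kg·m²·s⁻³·A⁻¹
  (C) [s] · [kg·m²·s⁻³·A⁻²] = kg·m²·s⁻²·A⁻²
  (D) N·m = kg·m·s⁻²·m = kg·m²·s⁻²
Only (A) matches kg·m²·s⁻²·A⁻¹.

(A)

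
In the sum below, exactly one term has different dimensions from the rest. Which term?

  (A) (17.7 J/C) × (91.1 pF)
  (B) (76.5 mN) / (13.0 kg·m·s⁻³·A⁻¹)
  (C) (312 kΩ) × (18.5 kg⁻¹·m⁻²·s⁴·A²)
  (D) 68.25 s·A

Expand each in SI base units:
  (A) [kg·m²·s⁻³·A⁻¹] · [kg⁻¹·m⁻²·s⁴·A²] = s·A
  (B) [kg·m·s⁻²] / [kg·m·s⁻³·A⁻¹] = s·A
  (C) [kg·m²·s⁻³·A⁻²] · [kg⁻¹·m⁻²·s⁴·A²] = s
  (D) A·s = s·A
All reduce to s·A except (C), which is s.

(C)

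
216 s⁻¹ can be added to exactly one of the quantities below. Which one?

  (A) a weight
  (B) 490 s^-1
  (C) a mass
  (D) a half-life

(B)

Reference: s⁻¹.
Each option:
  (A) [weight] = kg·m·s⁻²
  (B) s⁻¹  ← same
  (C) [mass] = kg
  (D) [half-life] = s
Only (B) matches s⁻¹.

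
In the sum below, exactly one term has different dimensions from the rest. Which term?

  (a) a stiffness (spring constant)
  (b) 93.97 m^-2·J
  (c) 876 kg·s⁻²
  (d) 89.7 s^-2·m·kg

(d)

Work out the base dimensions of each:
  (a) [stiffness (spring constant)] = kg·s⁻²
  (b) J·m⁻² = N·m·m⁻² = kg·s⁻²
  (c) kg·s⁻²
  (d) kg·m·s⁻²
All reduce to kg·s⁻² except (d), which is kg·m·s⁻².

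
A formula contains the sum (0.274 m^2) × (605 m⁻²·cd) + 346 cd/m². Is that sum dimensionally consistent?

Dimensions:
  (0.274 m^2) × (605 m⁻²·cd):  [m²] · [m⁻²·cd] = cd
  346 cd/m²:  cd·m⁻² = m⁻²·cd
cd ≠ m⁻²·cd, so they cannot be added.

No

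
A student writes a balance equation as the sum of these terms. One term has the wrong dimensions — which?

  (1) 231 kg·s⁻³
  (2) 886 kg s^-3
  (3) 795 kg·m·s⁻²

Expand each in SI base units:
  (1) kg·s⁻³
  (2) kg·s⁻³
  (3) kg·m·s⁻²
All reduce to kg·s⁻³ except (3), which is kg·m·s⁻².

(3)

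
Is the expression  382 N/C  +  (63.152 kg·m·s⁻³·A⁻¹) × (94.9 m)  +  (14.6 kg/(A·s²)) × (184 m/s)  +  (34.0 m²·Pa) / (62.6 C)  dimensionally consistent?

Reduce each to base SI dimensions:
  382 N/C:  N·C⁻¹ = kg·m·s⁻²·(s·A)⁻¹ = kg·m·s⁻³·A⁻¹
  (63.152 kg·m·s⁻³·A⁻¹) × (94.9 m):  [kg·m·s⁻³·A⁻¹] · [m] = kg·m²·s⁻³·A⁻¹
  (14.6 kg/(A·s²)) × (184 m/s):  [kg·s⁻²·A⁻¹] · [m·s⁻¹] = kg·m·s⁻³·A⁻¹
  (34.0 m²·Pa) / (62.6 C):  [kg·m·s⁻²] / [s·A] = kg·m·s⁻³·A⁻¹
The terms do not share a single dimension (kg·m²·s⁻³·A⁻¹ vs kg·m·s⁻³·A⁻¹).

No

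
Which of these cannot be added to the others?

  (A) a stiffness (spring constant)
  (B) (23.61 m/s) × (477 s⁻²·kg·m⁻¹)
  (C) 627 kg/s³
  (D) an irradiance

(A)

Expand each in SI base units:
  (A) [stiffness (spring constant)] = kg·s⁻²
  (B) [m·s⁻¹] · [kg·m⁻¹·s⁻²] = kg·s⁻³
  (C) kg·s⁻³
  (D) [irradiance] = kg·s⁻³
All reduce to kg·s⁻³ except (A), which is kg·s⁻².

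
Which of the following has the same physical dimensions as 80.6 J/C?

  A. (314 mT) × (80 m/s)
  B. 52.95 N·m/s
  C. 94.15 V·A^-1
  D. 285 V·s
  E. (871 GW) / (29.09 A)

Reference: J·C⁻¹ = N·m·(s·A)⁻¹ = kg·m²·s⁻³·A⁻¹.
Each option:
  A. [kg·s⁻²·A⁻¹] · [m·s⁻¹] = kg·m·s⁻³·A⁻¹
  B. N·m·s⁻¹ = kg·m·s⁻²·m·s⁻¹ = kg·m²·s⁻³
  C. V·A⁻¹ = J·C⁻¹·A⁻¹ = kg·m²·s⁻³·A⁻²
  D. V·s = J·C⁻¹·s = kg·m²·s⁻²·A⁻¹
  E. [kg·m²·s⁻³] / [A] = kg·m²·s⁻³·A⁻¹  ← same
Only E. matches kg·m²·s⁻³·A⁻¹.

E.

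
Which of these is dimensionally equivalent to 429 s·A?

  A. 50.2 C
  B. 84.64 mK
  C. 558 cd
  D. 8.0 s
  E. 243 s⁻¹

A.

Reference: A·s = s·A.
Each option:
  A. C = s·A  ← same
  B. K
  C. cd
  D. s
  E. s⁻¹
Only A. matches s·A.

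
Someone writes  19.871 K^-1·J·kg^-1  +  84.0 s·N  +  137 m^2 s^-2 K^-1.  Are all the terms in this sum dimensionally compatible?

In SI base units:
  19.871 K^-1·J·kg^-1:  J·kg⁻¹·K⁻¹ = N·m·kg⁻¹·K⁻¹ = m²·s⁻²·K⁻¹
  84.0 s·N:  N·s = kg·m·s⁻²·s = kg·m·s⁻¹
  137 m^2 s^-2 K^-1:  m²·s⁻²·K⁻¹
The terms do not share a single dimension (kg·m·s⁻¹ vs m²·s⁻²·K⁻¹).

No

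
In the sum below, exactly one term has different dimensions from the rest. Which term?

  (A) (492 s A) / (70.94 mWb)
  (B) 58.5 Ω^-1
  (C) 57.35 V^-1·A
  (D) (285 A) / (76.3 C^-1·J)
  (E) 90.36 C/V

(E)

Dimensions:
  (A) [s·A] / [kg·m²·s⁻²·A⁻¹] = kg⁻¹·m⁻²·s³·A²
  (B) Ω⁻¹ = (V·A⁻¹)⁻¹ = kg⁻¹·m⁻²·s³·A²
  (C) A·V⁻¹ = A·(J·C⁻¹)⁻¹ = kg⁻¹·m⁻²·s³·A²
  (D) [A] / [kg·m²·s⁻³·A⁻¹] = kg⁻¹·m⁻²·s³·A²
  (E) C·V⁻¹ = s·A·(J·C⁻¹)⁻¹ = kg⁻¹·m⁻²·s⁴·A²
All reduce to kg⁻¹·m⁻²·s³·A² except (E), which is kg⁻¹·m⁻²·s⁴·A².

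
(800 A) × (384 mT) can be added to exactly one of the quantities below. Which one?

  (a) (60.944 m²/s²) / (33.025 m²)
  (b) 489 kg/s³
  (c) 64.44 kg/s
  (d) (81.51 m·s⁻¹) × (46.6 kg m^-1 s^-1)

(d)

Reference: [A] · [kg·s⁻²·A⁻¹] = kg·s⁻².
Each option:
  (a) [m²·s⁻²] / [m²] = s⁻²
  (b) kg·s⁻³
  (c) kg·s⁻¹
  (d) [m·s⁻¹] · [kg·m⁻¹·s⁻¹] = kg·s⁻²  ← same
Only (d) matches kg·s⁻².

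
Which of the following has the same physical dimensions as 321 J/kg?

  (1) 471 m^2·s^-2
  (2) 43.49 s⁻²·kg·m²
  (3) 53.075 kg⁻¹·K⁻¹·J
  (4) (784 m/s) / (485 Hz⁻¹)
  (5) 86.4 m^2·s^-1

(1)

Reference: J·kg⁻¹ = N·m·kg⁻¹ = m²·s⁻².
Each option:
  (1) m²·s⁻²  ← same
  (2) kg·m²·s⁻²
  (3) J·kg⁻¹·K⁻¹ = N·m·kg⁻¹·K⁻¹ = m²·s⁻²·K⁻¹
  (4) [m·s⁻¹] / [s] = m·s⁻²
  (5) m²·s⁻¹
Only (1) matches m²·s⁻².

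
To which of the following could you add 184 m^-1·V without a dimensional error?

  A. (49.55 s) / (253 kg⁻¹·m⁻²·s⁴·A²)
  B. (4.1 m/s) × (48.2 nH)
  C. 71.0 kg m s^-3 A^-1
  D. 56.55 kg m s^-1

Reference: V·m⁻¹ = J·C⁻¹·m⁻¹ = kg·m·s⁻³·A⁻¹.
Each option:
  A. [s] / [kg⁻¹·m⁻²·s⁴·A²] = kg·m²·s⁻³·A⁻²
  B. [m·s⁻¹] · [kg·m²·s⁻²·A⁻²] = kg·m³·s⁻³·A⁻²
  C. kg·m·s⁻³·A⁻¹  ← same
  D. kg·m·s⁻¹
Only C. matches kg·m·s⁻³·A⁻¹.

C.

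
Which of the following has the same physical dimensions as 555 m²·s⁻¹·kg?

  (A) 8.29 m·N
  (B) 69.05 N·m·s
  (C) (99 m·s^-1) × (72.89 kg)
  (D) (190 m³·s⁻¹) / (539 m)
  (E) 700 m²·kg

(B)

Reference: kg·m²·s⁻¹.
Each option:
  (A) N·m = kg·m·s⁻²·m = kg·m²·s⁻²
  (B) N·m·s = kg·m·s⁻²·m·s = kg·m²·s⁻¹  ← same
  (C) [m·s⁻¹] · [kg] = kg·m·s⁻¹
  (D) [m³·s⁻¹] / [m] = m²·s⁻¹
  (E) kg·m²
Only (B) matches kg·m²·s⁻¹.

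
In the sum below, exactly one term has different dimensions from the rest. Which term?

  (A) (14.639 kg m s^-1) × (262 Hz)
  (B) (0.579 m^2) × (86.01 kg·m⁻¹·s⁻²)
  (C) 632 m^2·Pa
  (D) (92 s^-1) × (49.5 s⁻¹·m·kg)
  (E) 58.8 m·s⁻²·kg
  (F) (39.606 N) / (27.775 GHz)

Expand each in SI base units:
  (A) [kg·m·s⁻¹] · [s⁻¹] = kg·m·s⁻²
  (B) [m²] · [kg·m⁻¹·s⁻²] = kg·m·s⁻²
  (C) Pa·m² = N·m⁻²·m² = kg·m·s⁻²
  (D) [s⁻¹] · [kg·m·s⁻¹] = kg·m·s⁻²
  (E) kg·m·s⁻²
  (F) [kg·m·s⁻²] / [s⁻¹] = kg·m·s⁻¹
All reduce to kg·m·s⁻² except (F), which is kg·m·s⁻¹.

(F)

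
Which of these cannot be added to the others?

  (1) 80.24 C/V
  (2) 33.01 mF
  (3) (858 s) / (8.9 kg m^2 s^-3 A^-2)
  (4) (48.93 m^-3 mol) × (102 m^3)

(4)

Work out the base dimensions of each:
  (1) C·V⁻¹ = s·A·(J·C⁻¹)⁻¹ = kg⁻¹·m⁻²·s⁴·A²
  (2) F = C·V⁻¹ = kg⁻¹·m⁻²·s⁴·A²
  (3) [s] / [kg·m²·s⁻³·A⁻²] = kg⁻¹·m⁻²·s⁴·A²
  (4) [m⁻³·mol] · [m³] = mol
All reduce to kg⁻¹·m⁻²·s⁴·A² except (4), which is mol.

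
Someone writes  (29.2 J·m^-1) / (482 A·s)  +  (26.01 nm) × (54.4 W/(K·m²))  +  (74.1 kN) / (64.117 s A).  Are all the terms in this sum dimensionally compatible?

No

Dimensions:
  (29.2 J·m^-1) / (482 A·s):  [kg·m·s⁻²] / [s·A] = kg·m·s⁻³·A⁻¹
  (26.01 nm) × (54.4 W/(K·m²)):  [m] · [kg·s⁻³·K⁻¹] = kg·m·s⁻³·K⁻¹
  (74.1 kN) / (64.117 s A):  [kg·m·s⁻²] / [s·A] = kg·m·s⁻³·A⁻¹
The terms do not share a single dimension (kg·m·s⁻³·A⁻¹ vs kg·m·s⁻³·K⁻¹).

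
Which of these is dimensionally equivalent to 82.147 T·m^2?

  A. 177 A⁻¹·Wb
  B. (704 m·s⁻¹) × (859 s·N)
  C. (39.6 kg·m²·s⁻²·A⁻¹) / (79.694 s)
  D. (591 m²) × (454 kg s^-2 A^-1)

Reference: T·m² = Wb·m⁻²·m² = kg·m²·s⁻²·A⁻¹.
Each option:
  A. Wb·A⁻¹ = V·s·A⁻¹ = kg·m²·s⁻²·A⁻²
  B. [m·s⁻¹] · [kg·m·s⁻¹] = kg·m²·s⁻²
  C. [kg·m²·s⁻²·A⁻¹] / [s] = kg·m²·s⁻³·A⁻¹
  D. [m²] · [kg·s⁻²·A⁻¹] = kg·m²·s⁻²·A⁻¹  ← same
Only D. matches kg·m²·s⁻²·A⁻¹.

D.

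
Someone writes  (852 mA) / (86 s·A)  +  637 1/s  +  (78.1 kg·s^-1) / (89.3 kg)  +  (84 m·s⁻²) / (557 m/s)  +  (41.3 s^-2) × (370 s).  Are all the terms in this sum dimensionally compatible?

Work out the base dimensions of each:
  (852 mA) / (86 s·A):  [A] / [s·A] = s⁻¹
  637 1/s:  s⁻¹
  (78.1 kg·s^-1) / (89.3 kg):  [kg·s⁻¹] / [kg] = s⁻¹
  (84 m·s⁻²) / (557 m/s):  [m·s⁻²] / [m·s⁻¹] = s⁻¹
  (41.3 s^-2) × (370 s):  [s⁻²] · [s] = s⁻¹
Every term reduces to s⁻¹.

Yes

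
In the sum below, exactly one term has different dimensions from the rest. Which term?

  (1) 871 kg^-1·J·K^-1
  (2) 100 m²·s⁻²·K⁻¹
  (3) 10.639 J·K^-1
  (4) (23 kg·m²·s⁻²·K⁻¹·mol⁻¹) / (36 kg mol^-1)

Expand each in SI base units:
  (1) J·kg⁻¹·K⁻¹ = N·m·kg⁻¹·K⁻¹ = m²·s⁻²·K⁻¹
  (2) m²·s⁻²·K⁻¹
  (3) J·K⁻¹ = N·m·K⁻¹ = kg·m²·s⁻²·K⁻¹
  (4) [kg·m²·s⁻²·K⁻¹·mol⁻¹] / [kg·mol⁻¹] = m²·s⁻²·K⁻¹
All reduce to m²·s⁻²·K⁻¹ except (3), which is kg·m²·s⁻²·K⁻¹.

(3)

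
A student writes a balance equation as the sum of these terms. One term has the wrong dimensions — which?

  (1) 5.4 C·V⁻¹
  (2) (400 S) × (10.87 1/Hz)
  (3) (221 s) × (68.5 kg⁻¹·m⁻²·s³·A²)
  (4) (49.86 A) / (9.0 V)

In SI base units:
  (1) C·V⁻¹ = s·A·(J·C⁻¹)⁻¹ = kg⁻¹·m⁻²·s⁴·A²
  (2) [kg⁻¹·m⁻²·s³·A²] · [s] = kg⁻¹·m⁻²·s⁴·A²
  (3) [s] · [kg⁻¹·m⁻²·s³·A²] = kg⁻¹·m⁻²·s⁴·A²
  (4) [A] / [kg·m²·s⁻³·A⁻¹] = kg⁻¹·m⁻²·s³·A²
All reduce to kg⁻¹·m⁻²·s⁴·A² except (4), which is kg⁻¹·m⁻²·s³·A².

(4)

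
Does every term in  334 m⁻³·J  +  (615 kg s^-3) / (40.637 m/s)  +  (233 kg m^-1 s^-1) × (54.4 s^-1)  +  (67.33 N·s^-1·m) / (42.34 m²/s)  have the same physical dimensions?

Reduce each to base SI dimensions:
  334 m⁻³·J:  J·m⁻³ = N·m·m⁻³ = kg·m⁻¹·s⁻²
  (615 kg s^-3) / (40.637 m/s):  [kg·s⁻³] / [m·s⁻¹] = kg·m⁻¹·s⁻²
  (233 kg m^-1 s^-1) × (54.4 s^-1):  [kg·m⁻¹·s⁻¹] · [s⁻¹] = kg·m⁻¹·s⁻²
  (67.33 N·s^-1·m) / (42.34 m²/s):  [kg·m²·s⁻³] / [m²·s⁻¹] = kg·s⁻²
The terms do not share a single dimension (kg·m⁻¹·s⁻² vs kg·s⁻²).

No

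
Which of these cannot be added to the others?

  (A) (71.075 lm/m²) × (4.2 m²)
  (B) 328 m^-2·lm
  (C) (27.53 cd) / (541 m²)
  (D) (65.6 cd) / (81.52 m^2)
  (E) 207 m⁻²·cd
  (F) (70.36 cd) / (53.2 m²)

Work out the base dimensions of each:
  (A) [m⁻²·cd] · [m²] = cd
  (B) lm·m⁻² = cd·m⁻² = m⁻²·cd
  (C) [cd] / [m²] = m⁻²·cd
  (D) [cd] / [m²] = m⁻²·cd
  (E) cd·m⁻² = m⁻²·cd
  (F) [cd] / [m²] = m⁻²·cd
All reduce to m⁻²·cd except (A), which is cd.

(A)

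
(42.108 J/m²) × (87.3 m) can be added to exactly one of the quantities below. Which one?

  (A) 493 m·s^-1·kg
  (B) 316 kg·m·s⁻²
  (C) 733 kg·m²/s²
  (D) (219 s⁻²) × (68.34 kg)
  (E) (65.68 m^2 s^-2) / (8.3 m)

(B)

Reference: [kg·s⁻²] · [m] = kg·m·s⁻².
Each option:
  (A) kg·m·s⁻¹
  (B) kg·m·s⁻²  ← same
  (C) kg·m²·s⁻²
  (D) [s⁻²] · [kg] = kg·s⁻²
  (E) [m²·s⁻²] / [m] = m·s⁻²
Only (B) matches kg·m·s⁻².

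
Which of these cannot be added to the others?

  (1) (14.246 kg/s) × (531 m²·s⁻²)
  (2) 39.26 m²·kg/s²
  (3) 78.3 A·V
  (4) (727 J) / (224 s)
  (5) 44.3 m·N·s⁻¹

(2)

Work out the base dimensions of each:
  (1) [kg·s⁻¹] · [m²·s⁻²] = kg·m²·s⁻³
  (2) kg·m²·s⁻²
  (3) V·A = J·C⁻¹·A = kg·m²·s⁻³
  (4) [kg·m²·s⁻²] / [s] = kg·m²·s⁻³
  (5) N·m·s⁻¹ = kg·m·s⁻²·m·s⁻¹ = kg·m²·s⁻³
All reduce to kg·m²·s⁻³ except (2), which is kg·m²·s⁻².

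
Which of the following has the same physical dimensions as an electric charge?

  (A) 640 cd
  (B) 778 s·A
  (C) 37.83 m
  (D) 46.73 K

(B)

Reference: [electric charge] = s·A.
Each option:
  (A) cd
  (B) A·s = s·A  ← same
  (C) m
  (D) K
Only (B) matches s·A.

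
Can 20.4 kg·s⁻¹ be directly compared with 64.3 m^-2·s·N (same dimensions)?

Expand each in SI base units:
  20.4 kg·s⁻¹:  kg·s⁻¹
  64.3 m^-2·s·N:  N·s·m⁻² = kg·m·s⁻²·s·m⁻² = kg·m⁻¹·s⁻¹
kg·s⁻¹ ≠ kg·m⁻¹·s⁻¹, so they cannot be added.

No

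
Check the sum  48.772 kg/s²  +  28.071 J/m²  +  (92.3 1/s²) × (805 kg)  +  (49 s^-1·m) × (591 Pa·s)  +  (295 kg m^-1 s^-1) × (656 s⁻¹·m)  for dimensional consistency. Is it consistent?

Reduce each to base SI dimensions:
  48.772 kg/s²:  kg·s⁻²
  28.071 J/m²:  J·m⁻² = N·m·m⁻² = kg·s⁻²
  (92.3 1/s²) × (805 kg):  [s⁻²] · [kg] = kg·s⁻²
  (49 s^-1·m) × (591 Pa·s):  [m·s⁻¹] · [kg·m⁻¹·s⁻¹] = kg·s⁻²
  (295 kg m^-1 s^-1) × (656 s⁻¹·m):  [kg·m⁻¹·s⁻¹] · [m·s⁻¹] = kg·s⁻²
Every term reduces to kg·s⁻².

Yes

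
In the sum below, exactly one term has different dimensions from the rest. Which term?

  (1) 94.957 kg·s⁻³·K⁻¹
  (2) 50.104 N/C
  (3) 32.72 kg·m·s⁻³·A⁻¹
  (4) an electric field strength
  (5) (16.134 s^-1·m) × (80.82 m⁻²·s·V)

In SI base units:
  (1) kg·s⁻³·K⁻¹
  (2) N·C⁻¹ = kg·m·s⁻²·(s·A)⁻¹ = kg·m·s⁻³·A⁻¹
  (3) kg·m·s⁻³·A⁻¹
  (4) [electric field strength] = kg·m·s⁻³·A⁻¹
  (5) [m·s⁻¹] · [kg·s⁻²·A⁻¹] = kg·m·s⁻³·A⁻¹
All reduce to kg·m·s⁻³·A⁻¹ except (1), which is kg·s⁻³·K⁻¹.

(1)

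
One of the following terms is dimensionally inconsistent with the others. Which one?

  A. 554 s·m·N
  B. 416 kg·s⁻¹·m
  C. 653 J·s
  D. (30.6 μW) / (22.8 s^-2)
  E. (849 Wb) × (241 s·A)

Dimensions:
  A. N·m·s = kg·m·s⁻²·m·s = kg·m²·s⁻¹
  B. kg·m·s⁻¹
  C. J·s = N·m·s = kg·m²·s⁻¹
  D. [kg·m²·s⁻³] / [s⁻²] = kg·m²·s⁻¹
  E. [kg·m²·s⁻²·A⁻¹] · [s·A] = kg·m²·s⁻¹
All reduce to kg·m²·s⁻¹ except B., which is kg·m·s⁻¹.

B.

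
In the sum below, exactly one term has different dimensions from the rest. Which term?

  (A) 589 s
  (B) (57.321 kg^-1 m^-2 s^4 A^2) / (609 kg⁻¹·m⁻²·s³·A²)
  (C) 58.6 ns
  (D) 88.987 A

Work out the base dimensions of each:
  (A) s
  (B) [kg⁻¹·m⁻²·s⁴·A²] / [kg⁻¹·m⁻²·s³·A²] = s
  (C) s
  (D) A
All reduce to s except (D), which is A.

(D)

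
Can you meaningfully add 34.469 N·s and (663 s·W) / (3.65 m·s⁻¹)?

Yes

Expand each in SI base units:
  34.469 N·s:  N·s = kg·m·s⁻²·s = kg·m·s⁻¹
  (663 s·W) / (3.65 m·s⁻¹):  [kg·m²·s⁻²] / [m·s⁻¹] = kg·m·s⁻¹
Both are kg·m·s⁻¹, so they have the same dimensions and can be added.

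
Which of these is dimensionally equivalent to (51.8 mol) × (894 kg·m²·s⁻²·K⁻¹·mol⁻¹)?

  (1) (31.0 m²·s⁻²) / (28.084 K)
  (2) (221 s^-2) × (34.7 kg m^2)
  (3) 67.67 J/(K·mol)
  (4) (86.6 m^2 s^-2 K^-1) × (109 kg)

Reference: [mol] · [kg·m²·s⁻²·K⁻¹·mol⁻¹] = kg·m²·s⁻²·K⁻¹.
Each option:
  (1) [m²·s⁻²] / [K] = m²·s⁻²·K⁻¹
  (2) [s⁻²] · [kg·m²] = kg·m²·s⁻²
  (3) J·mol⁻¹·K⁻¹ = N·m·mol⁻¹·K⁻¹ = kg·m²·s⁻²·K⁻¹·mol⁻¹
  (4) [m²·s⁻²·K⁻¹] · [kg] = kg·m²·s⁻²·K⁻¹  ← same
Only (4) matches kg·m²·s⁻²·K⁻¹.

(4)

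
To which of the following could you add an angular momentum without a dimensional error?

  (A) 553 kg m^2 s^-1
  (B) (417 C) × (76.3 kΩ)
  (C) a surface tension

(A)

Reference: [angular momentum] = kg·m²·s⁻¹.
Each option:
  (A) kg·m²·s⁻¹  ← same
  (B) [s·A] · [kg·m²·s⁻³·A⁻²] = kg·m²·s⁻²·A⁻¹
  (C) [surface tension] = kg·s⁻²
Only (A) matches kg·m²·s⁻¹.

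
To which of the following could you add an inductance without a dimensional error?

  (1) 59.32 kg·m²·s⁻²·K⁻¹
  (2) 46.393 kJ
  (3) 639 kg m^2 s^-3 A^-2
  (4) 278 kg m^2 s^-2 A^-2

Reference: [inductance] = kg·m²·s⁻²·A⁻².
Each option:
  (1) kg·m²·s⁻²·K⁻¹
  (2) J = N·m = kg·m²·s⁻²
  (3) kg·m²·s⁻³·A⁻²
  (4) kg·m²·s⁻²·A⁻²  ← same
Only (4) matches kg·m²·s⁻²·A⁻².

(4)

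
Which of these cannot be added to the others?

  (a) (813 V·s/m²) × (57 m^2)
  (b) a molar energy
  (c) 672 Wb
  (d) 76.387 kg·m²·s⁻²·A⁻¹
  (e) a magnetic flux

(b)

Reduce each to base SI dimensions:
  (a) [kg·s⁻²·A⁻¹] · [m²] = kg·m²·s⁻²·A⁻¹
  (b) [molar energy] = kg·m²·s⁻²·mol⁻¹
  (c) Wb = V·s = kg·m²·s⁻²·A⁻¹
  (d) kg·m²·s⁻²·A⁻¹
  (e) [magnetic flux] = kg·m²·s⁻²·A⁻¹
All reduce to kg·m²·s⁻²·A⁻¹ except (b), which is kg·m²·s⁻²·mol⁻¹.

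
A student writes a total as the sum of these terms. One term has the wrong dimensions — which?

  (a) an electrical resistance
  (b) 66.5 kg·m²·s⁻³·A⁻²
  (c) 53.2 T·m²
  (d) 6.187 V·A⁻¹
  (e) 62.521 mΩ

Work out the base dimensions of each:
  (a) [electrical resistance] = kg·m²·s⁻³·A⁻²
  (b) kg·m²·s⁻³·A⁻²
  (c) T·m² = Wb·m⁻²·m² = kg·m²·s⁻²·A⁻¹
  (d) V·A⁻¹ = J·C⁻¹·A⁻¹ = kg·m²·s⁻³·A⁻²
  (e) Ω = V·A⁻¹ = kg·m²·s⁻³·A⁻²
All reduce to kg·m²·s⁻³·A⁻² except (c), which is kg·m²·s⁻²·A⁻¹.

(c)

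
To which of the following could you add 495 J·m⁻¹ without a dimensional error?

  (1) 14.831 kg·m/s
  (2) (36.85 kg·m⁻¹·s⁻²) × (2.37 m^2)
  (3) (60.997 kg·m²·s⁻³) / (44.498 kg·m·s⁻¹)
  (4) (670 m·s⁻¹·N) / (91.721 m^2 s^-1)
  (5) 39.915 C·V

(2)

Reference: J·m⁻¹ = N·m·m⁻¹ = kg·m·s⁻².
Each option:
  (1) kg·m·s⁻¹
  (2) [kg·m⁻¹·s⁻²] · [m²] = kg·m·s⁻²  ← same
  (3) [kg·m²·s⁻³] / [kg·m·s⁻¹] = m·s⁻²
  (4) [kg·m²·s⁻³] / [m²·s⁻¹] = kg·s⁻²
  (5) C·V = s·A·J·C⁻¹ = kg·m²·s⁻²
Only (2) matches kg·m·s⁻².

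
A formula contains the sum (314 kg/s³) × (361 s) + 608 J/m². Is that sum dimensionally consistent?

Yes

Expand each in SI base units:
  (314 kg/s³) × (361 s):  [kg·s⁻³] · [s] = kg·s⁻²
  608 J/m²:  J·m⁻² = N·m·m⁻² = kg·s⁻²
Both are kg·s⁻², so they have the same dimensions and can be added.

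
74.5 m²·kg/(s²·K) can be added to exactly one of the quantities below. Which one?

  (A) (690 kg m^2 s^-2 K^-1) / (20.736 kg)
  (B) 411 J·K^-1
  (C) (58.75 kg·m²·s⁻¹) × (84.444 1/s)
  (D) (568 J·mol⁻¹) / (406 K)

Reference: kg·m²·s⁻²·K⁻¹.
Each option:
  (A) [kg·m²·s⁻²·K⁻¹] / [kg] = m²·s⁻²·K⁻¹
  (B) J·K⁻¹ = N·m·K⁻¹ = kg·m²·s⁻²·K⁻¹  ← same
  (C) [kg·m²·s⁻¹] · [s⁻¹] = kg·m²·s⁻²
  (D) [kg·m²·s⁻²·mol⁻¹] / [K] = kg·m²·s⁻²·K⁻¹·mol⁻¹
Only (B) matches kg·m²·s⁻²·K⁻¹.

(B)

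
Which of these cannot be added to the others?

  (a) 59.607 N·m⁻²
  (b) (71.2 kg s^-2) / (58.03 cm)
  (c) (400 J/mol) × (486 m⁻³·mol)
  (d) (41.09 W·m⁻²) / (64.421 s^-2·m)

(d)

Dimensions:
  (a) N·m⁻² = kg·m·s⁻²·m⁻² = kg·m⁻¹·s⁻²
  (b) [kg·s⁻²] / [m] = kg·m⁻¹·s⁻²
  (c) [kg·m²·s⁻²·mol⁻¹] · [m⁻³·mol] = kg·m⁻¹·s⁻²
  (d) [kg·s⁻³] / [m·s⁻²] = kg·m⁻¹·s⁻¹
All reduce to kg·m⁻¹·s⁻² except (d), which is kg·m⁻¹·s⁻¹.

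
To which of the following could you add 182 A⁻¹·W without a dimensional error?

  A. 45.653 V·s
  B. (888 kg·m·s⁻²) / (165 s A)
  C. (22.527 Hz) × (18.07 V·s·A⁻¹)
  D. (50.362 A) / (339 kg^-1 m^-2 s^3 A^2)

Reference: W·A⁻¹ = J·s⁻¹·A⁻¹ = kg·m²·s⁻³·A⁻¹.
Each option:
  A. V·s = J·C⁻¹·s = kg·m²·s⁻²·A⁻¹
  B. [kg·m·s⁻²] / [s·A] = kg·m·s⁻³·A⁻¹
  C. [s⁻¹] · [kg·m²·s⁻²·A⁻²] = kg·m²·s⁻³·A⁻²
  D. [A] / [kg⁻¹·m⁻²·s³·A²] = kg·m²·s⁻³·A⁻¹  ← same
Only D. matches kg·m²·s⁻³·A⁻¹.

D.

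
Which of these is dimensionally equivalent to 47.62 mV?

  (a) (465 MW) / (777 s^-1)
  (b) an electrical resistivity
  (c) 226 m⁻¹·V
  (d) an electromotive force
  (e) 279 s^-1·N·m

(d)

Reference: V = J·C⁻¹ = kg·m²·s⁻³·A⁻¹.
Each option:
  (a) [kg·m²·s⁻³] / [s⁻¹] = kg·m²·s⁻²
  (b) [electrical resistivity] = kg·m³·s⁻³·A⁻²
  (c) V·m⁻¹ = J·C⁻¹·m⁻¹ = kg·m·s⁻³·A⁻¹
  (d) [electromotive force] = kg·m²·s⁻³·A⁻¹  ← same
  (e) N·m·s⁻¹ = kg·m·s⁻²·m·s⁻¹ = kg·m²·s⁻³
Only (d) matches kg·m²·s⁻³·A⁻¹.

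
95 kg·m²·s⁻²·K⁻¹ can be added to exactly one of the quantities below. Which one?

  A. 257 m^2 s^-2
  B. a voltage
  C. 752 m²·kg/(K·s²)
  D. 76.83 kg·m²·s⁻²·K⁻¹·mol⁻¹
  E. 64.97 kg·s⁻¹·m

C.

Reference: kg·m²·s⁻²·K⁻¹.
Each option:
  A. m²·s⁻²
  B. [voltage] = kg·m²·s⁻³·A⁻¹
  C. kg·m²·s⁻²·K⁻¹  ← same
  D. kg·m²·s⁻²·K⁻¹·mol⁻¹
  E. kg·m·s⁻¹
Only C. matches kg·m²·s⁻²·K⁻¹.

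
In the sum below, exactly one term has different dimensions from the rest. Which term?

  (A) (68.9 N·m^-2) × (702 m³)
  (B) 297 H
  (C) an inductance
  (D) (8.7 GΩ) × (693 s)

(A)

Expand each in SI base units:
  (A) [kg·m⁻¹·s⁻²] · [m³] = kg·m²·s⁻²
  (B) H = V·s·A⁻¹ = kg·m²·s⁻²·A⁻²
  (C) [inductance] = kg·m²·s⁻²·A⁻²
  (D) [kg·m²·s⁻³·A⁻²] · [s] = kg·m²·s⁻²·A⁻²
All reduce to kg·m²·s⁻²·A⁻² except (A), which is kg·m²·s⁻².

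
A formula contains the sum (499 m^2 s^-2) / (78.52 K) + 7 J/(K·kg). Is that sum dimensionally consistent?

Work out the base dimensions of each:
  (499 m^2 s^-2) / (78.52 K):  [m²·s⁻²] / [K] = m²·s⁻²·K⁻¹
  7 J/(K·kg):  J·kg⁻¹·K⁻¹ = N·m·kg⁻¹·K⁻¹ = m²·s⁻²·K⁻¹
Both are m²·s⁻²·K⁻¹, so they have the same dimensions and can be added.

Yes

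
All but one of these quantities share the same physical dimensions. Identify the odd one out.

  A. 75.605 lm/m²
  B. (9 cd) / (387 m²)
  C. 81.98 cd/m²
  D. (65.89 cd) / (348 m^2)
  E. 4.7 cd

Work out the base dimensions of each:
  A. lm·m⁻² = cd·m⁻² = m⁻²·cd
  B. [cd] / [m²] = m⁻²·cd
  C. cd·m⁻² = m⁻²·cd
  D. [cd] / [m²] = m⁻²·cd
  E. cd
All reduce to m⁻²·cd except E., which is cd.

E.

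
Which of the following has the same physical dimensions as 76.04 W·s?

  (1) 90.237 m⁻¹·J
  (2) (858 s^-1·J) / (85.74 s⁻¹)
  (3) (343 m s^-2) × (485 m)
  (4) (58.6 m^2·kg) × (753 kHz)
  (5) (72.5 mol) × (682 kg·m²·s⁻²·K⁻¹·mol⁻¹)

Reference: W·s = J·s⁻¹·s = kg·m²·s⁻².
Each option:
  (1) J·m⁻¹ = N·m·m⁻¹ = kg·m·s⁻²
  (2) [kg·m²·s⁻³] / [s⁻¹] = kg·m²·s⁻²  ← same
  (3) [m·s⁻²] · [m] = m²·s⁻²
  (4) [kg·m²] · [s⁻¹] = kg·m²·s⁻¹
  (5) [mol] · [kg·m²·s⁻²·K⁻¹·mol⁻¹] = kg·m²·s⁻²·K⁻¹
Only (2) matches kg·m²·s⁻².

(2)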